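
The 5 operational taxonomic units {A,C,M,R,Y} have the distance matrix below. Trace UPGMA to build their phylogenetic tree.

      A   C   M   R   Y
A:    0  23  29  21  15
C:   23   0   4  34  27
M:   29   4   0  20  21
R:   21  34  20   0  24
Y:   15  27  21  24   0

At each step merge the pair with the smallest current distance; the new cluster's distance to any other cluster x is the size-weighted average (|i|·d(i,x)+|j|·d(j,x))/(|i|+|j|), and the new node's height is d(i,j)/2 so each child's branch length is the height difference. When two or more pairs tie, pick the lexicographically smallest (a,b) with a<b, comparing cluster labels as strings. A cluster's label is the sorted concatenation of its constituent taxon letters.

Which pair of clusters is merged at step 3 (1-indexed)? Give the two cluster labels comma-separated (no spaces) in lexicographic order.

AY,R

step 1: merge (C,M) at d=4; branch lengths C→2, M→2; new cluster CM
  updated: d(A,CM)=26, d(CM,R)=27, d(CM,Y)=24
step 2: merge (A,Y) at d=15; branch lengths A→15/2, Y→15/2; new cluster AY
  updated: d(AY,CM)=25, d(AY,R)=45/2
step 3: merge (AY,R) at d=45/2; branch lengths AY→15/4, R→45/4; new cluster ARY
  updated: d(ARY,CM)=77/3
step 4: merge (ARY,CM) at d=77/3; branch lengths ARY→19/12, CM→65/6; new cluster ACMRY
final tree: (((A:15/2,Y:15/2):15/4,R:45/4):19/12,(C:2,M:2):65/6)
total length: 557/12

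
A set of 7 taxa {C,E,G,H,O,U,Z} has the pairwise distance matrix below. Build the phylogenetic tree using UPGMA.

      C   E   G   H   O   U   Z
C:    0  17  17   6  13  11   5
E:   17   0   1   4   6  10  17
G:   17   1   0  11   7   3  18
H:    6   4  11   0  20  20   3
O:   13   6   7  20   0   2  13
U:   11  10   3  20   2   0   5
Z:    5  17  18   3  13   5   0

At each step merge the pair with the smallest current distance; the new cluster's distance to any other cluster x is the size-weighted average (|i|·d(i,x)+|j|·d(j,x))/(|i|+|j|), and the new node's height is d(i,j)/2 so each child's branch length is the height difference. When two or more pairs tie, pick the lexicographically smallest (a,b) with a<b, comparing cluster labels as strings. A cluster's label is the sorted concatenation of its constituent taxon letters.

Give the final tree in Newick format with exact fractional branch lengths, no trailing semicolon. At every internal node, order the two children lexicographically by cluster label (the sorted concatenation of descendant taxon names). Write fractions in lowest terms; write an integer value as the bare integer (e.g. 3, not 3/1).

((C:11/4,(H:3/2,Z:3/2):5/4):25/6,((E:1/2,G:1/2):11/4,(O:1,U:1):9/4):11/3)

1. join E+G (d=1) ⇒ EG; edges |E|=1/2, |G|=1/2
  updated: d(C,EG)=17, d(EG,H)=15/2, d(EG,O)=13/2, d(EG,U)=13/2, d(EG,Z)=35/2
2. join O+U (d=2) ⇒ OU; edges |O|=1, |U|=1
  updated: d(C,OU)=12, d(EG,OU)=13/2, d(H,OU)=20, d(OU,Z)=9
3. join H+Z (d=3) ⇒ HZ; edges |H|=3/2, |Z|=3/2
  updated: d(C,HZ)=11/2, d(EG,HZ)=25/2, d(HZ,OU)=29/2
4. join C+HZ (d=11/2) ⇒ CHZ; edges |C|=11/4, |HZ|=5/4
  updated: d(CHZ,EG)=14, d(CHZ,OU)=41/3
5. join EG+OU (d=13/2) ⇒ EGOU; edges |EG|=11/4, |OU|=9/4
  updated: d(CHZ,EGOU)=83/6
6. join CHZ+EGOU (d=83/6) ⇒ CEGHOUZ; edges |CHZ|=25/6, |EGOU|=11/3
final tree: ((C:11/4,(H:3/2,Z:3/2):5/4):25/6,((E:1/2,G:1/2):11/4,(O:1,U:1):9/4):11/3)
total length: 137/6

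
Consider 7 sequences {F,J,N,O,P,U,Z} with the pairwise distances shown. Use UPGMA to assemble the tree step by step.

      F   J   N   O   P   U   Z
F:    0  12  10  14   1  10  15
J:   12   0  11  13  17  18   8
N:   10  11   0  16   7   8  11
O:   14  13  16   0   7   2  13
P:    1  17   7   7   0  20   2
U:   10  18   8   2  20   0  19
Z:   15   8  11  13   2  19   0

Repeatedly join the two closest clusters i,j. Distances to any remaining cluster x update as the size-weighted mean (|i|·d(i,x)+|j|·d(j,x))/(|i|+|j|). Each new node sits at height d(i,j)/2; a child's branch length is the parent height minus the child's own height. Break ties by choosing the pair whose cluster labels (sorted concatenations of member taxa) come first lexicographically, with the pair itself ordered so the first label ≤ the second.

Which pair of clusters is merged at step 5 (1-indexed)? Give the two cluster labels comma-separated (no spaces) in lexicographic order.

1. join F+P (d=1) ⇒ FP; edges |F|=1/2, |P|=1/2
  updated: d(FP,J)=29/2, d(FP,N)=17/2, d(FP,O)=21/2, d(FP,U)=15, d(FP,Z)=17/2
2. join O+U (d=2) ⇒ OU; edges |O|=1, |U|=1
  updated: d(FP,OU)=51/4, d(J,OU)=31/2, d(N,OU)=12, d(OU,Z)=16
3. join J+Z (d=8) ⇒ JZ; edges |J|=4, |Z|=4
  updated: d(FP,JZ)=23/2, d(JZ,N)=11, d(JZ,OU)=63/4
4. join FP+N (d=17/2) ⇒ FNP; edges |FP|=15/4, |N|=17/4
  updated: d(FNP,JZ)=34/3, d(FNP,OU)=25/2
5. join FNP+JZ (d=34/3) ⇒ FJNPZ; edges |FNP|=17/12, |JZ|=5/3
  updated: d(FJNPZ,OU)=69/5
6. join FJNPZ+OU (d=69/5) ⇒ FJNOPUZ; edges |FJNPZ|=37/30, |OU|=59/10
final tree: ((((F:1/2,P:1/2):15/4,N:17/4):17/12,(J:4,Z:4):5/3):37/30,(O:1,U:1):59/10)
total length: 1753/60

FNP,JZ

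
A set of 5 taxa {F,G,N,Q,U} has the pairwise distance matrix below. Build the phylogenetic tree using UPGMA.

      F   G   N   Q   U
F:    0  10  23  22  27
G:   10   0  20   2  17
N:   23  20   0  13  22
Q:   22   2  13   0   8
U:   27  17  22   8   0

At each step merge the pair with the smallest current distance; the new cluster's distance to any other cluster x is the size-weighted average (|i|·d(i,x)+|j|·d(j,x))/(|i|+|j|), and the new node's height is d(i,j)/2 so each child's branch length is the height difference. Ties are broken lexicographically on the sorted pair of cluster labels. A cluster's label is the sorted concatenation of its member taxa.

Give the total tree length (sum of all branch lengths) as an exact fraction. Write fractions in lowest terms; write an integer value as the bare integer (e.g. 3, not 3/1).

step 1: merge (G,Q) at d=2; branch lengths G→1, Q→1; new cluster GQ
  updated: d(F,GQ)=16, d(GQ,N)=33/2, d(GQ,U)=25/2
step 2: merge (GQ,U) at d=25/2; branch lengths GQ→21/4, U→25/4; new cluster GQU
  updated: d(F,GQU)=59/3, d(GQU,N)=55/3
step 3: merge (GQU,N) at d=55/3; branch lengths GQU→35/12, N→55/6; new cluster GNQU
  updated: d(F,GNQU)=41/2
step 4: merge (F,GNQU) at d=41/2; branch lengths F→41/4, GNQU→13/12; new cluster FGNQU
final tree: (F:41/4,(((G:1,Q:1):21/4,U:25/4):35/12,N:55/6):13/12)
total length: 443/12

443/12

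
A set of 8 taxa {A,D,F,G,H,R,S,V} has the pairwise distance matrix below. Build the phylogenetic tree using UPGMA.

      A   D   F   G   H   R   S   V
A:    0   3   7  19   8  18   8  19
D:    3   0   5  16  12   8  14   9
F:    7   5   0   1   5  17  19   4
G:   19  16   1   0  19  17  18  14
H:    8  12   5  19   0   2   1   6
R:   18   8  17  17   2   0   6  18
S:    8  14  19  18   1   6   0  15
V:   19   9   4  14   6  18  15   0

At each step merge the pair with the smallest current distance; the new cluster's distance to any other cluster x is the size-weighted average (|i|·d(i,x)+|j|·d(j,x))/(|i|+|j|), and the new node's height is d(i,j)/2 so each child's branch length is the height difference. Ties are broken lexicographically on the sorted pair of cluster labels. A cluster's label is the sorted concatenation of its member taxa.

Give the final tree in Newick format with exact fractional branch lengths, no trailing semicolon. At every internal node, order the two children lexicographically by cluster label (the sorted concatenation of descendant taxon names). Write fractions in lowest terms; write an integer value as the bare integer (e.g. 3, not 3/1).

(((A:3/2,D:3/2):25/6,((H:1/2,S:1/2):3/2,R:2):11/3):13/10,((F:1/2,G:1/2):4,V:9/2):37/15)

step 1: merge (F,G) at d=1; branch lengths F→1/2, G→1/2; new cluster FG
  updated: d(A,FG)=13, d(D,FG)=21/2, d(FG,H)=12, d(FG,R)=17, d(FG,S)=37/2, d(FG,V)=9
step 2: merge (H,S) at d=1; branch lengths H→1/2, S→1/2; new cluster HS
  updated: d(A,HS)=8, d(D,HS)=13, d(FG,HS)=61/4, d(HS,R)=4, d(HS,V)=21/2
step 3: merge (A,D) at d=3; branch lengths A→3/2, D→3/2; new cluster AD
  updated: d(AD,FG)=47/4, d(AD,HS)=21/2, d(AD,R)=13, d(AD,V)=14
step 4: merge (HS,R) at d=4; branch lengths HS→3/2, R→2; new cluster HRS
  updated: d(AD,HRS)=34/3, d(FG,HRS)=95/6, d(HRS,V)=13
step 5: merge (FG,V) at d=9; branch lengths FG→4, V→9/2; new cluster FGV
  updated: d(AD,FGV)=25/2, d(FGV,HRS)=134/9
step 6: merge (AD,HRS) at d=34/3; branch lengths AD→25/6, HRS→11/3; new cluster ADHRS
  updated: d(ADHRS,FGV)=209/15
step 7: merge (ADHRS,FGV) at d=209/15; branch lengths ADHRS→13/10, FGV→37/15; new cluster ADFGHRSV
final tree: (((A:3/2,D:3/2):25/6,((H:1/2,S:1/2):3/2,R:2):11/3):13/10,((F:1/2,G:1/2):4,V:9/2):37/15)
total length: 143/5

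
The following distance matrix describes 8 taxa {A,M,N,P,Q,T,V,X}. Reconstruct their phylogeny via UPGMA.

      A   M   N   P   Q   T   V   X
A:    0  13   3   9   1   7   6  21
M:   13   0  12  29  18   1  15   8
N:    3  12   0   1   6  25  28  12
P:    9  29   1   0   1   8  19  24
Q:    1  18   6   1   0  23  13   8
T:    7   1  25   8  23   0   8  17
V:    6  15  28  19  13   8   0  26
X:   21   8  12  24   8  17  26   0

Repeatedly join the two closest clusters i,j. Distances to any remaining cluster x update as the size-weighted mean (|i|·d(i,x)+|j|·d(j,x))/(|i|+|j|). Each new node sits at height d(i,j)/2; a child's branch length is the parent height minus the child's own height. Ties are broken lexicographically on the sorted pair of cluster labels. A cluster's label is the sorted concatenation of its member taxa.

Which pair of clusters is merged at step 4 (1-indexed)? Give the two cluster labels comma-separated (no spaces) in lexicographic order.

1. join A+Q (d=1) ⇒ AQ; edges |A|=1/2, |Q|=1/2
  updated: d(AQ,M)=31/2, d(AQ,N)=9/2, d(AQ,P)=5, d(AQ,T)=15, d(AQ,V)=19/2, d(AQ,X)=29/2
2. join M+T (d=1) ⇒ MT; edges |M|=1/2, |T|=1/2
  updated: d(AQ,MT)=61/4, d(MT,N)=37/2, d(MT,P)=37/2, d(MT,V)=23/2, d(MT,X)=25/2
3. join N+P (d=1) ⇒ NP; edges |N|=1/2, |P|=1/2
  updated: d(AQ,NP)=19/4, d(MT,NP)=37/2, d(NP,V)=47/2, d(NP,X)=18
4. join AQ+NP (d=19/4) ⇒ ANPQ; edges |AQ|=15/8, |NP|=15/8
  updated: d(ANPQ,MT)=135/8, d(ANPQ,V)=33/2, d(ANPQ,X)=65/4
5. join MT+V (d=23/2) ⇒ MTV; edges |MT|=21/4, |V|=23/4
  updated: d(ANPQ,MTV)=67/4, d(MTV,X)=17
6. join ANPQ+X (d=65/4) ⇒ ANPQX; edges |ANPQ|=23/4, |X|=65/8
  updated: d(ANPQX,MTV)=84/5
7. join ANPQX+MTV (d=84/5) ⇒ AMNPQTVX; edges |ANPQX|=11/40, |MTV|=53/20
final tree: ((((A:1/2,Q:1/2):15/8,(N:1/2,P:1/2):15/8):23/4,X:65/8):11/40,((M:1/2,T:1/2):21/4,V:23/4):53/20)
total length: 691/20

AQ,NP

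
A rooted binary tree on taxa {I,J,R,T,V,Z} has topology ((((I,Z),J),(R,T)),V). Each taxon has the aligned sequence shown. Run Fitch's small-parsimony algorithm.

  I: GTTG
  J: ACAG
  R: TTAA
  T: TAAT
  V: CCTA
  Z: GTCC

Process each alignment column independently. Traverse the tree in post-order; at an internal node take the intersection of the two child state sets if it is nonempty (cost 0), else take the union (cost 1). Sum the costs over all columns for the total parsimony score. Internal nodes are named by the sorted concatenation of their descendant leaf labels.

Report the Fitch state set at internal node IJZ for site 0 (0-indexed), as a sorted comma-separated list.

A,G

[col 0] IZ: children I:{G}, Z:{G} ∩→ {G}; cost 0
[col 0] IJZ: children IZ:{G}, J:{A} ∪→ {A,G}; cost 1
[col 0] RT: children R:{T}, T:{T} ∩→ {T}; cost 0
[col 0] IJRTZ: children IJZ:{A,G}, RT:{T} ∪→ {A,G,T}; cost 1
[col 0] IJRTVZ: children IJRTZ:{A,G,T}, V:{C} ∪→ {A,C,G,T}; cost 1
[col 1] IZ: children I:{T}, Z:{T} ∩→ {T}; cost 0
[col 1] IJZ: children IZ:{T}, J:{C} ∪→ {C,T}; cost 1
[col 1] RT: children R:{T}, T:{A} ∪→ {A,T}; cost 1
[col 1] IJRTZ: children IJZ:{C,T}, RT:{A,T} ∩→ {T}; cost 0
[col 1] IJRTVZ: children IJRTZ:{T}, V:{C} ∪→ {C,T}; cost 1
[col 2] IZ: children I:{T}, Z:{C} ∪→ {C,T}; cost 1
[col 2] IJZ: children IZ:{C,T}, J:{A} ∪→ {A,C,T}; cost 1
[col 2] RT: children R:{A}, T:{A} ∩→ {A}; cost 0
[col 2] IJRTZ: children IJZ:{A,C,T}, RT:{A} ∩→ {A}; cost 0
[col 2] IJRTVZ: children IJRTZ:{A}, V:{T} ∪→ {A,T}; cost 1
[col 3] IZ: children I:{G}, Z:{C} ∪→ {C,G}; cost 1
[col 3] IJZ: children IZ:{C,G}, J:{G} ∩→ {G}; cost 0
[col 3] RT: children R:{A}, T:{T} ∪→ {A,T}; cost 1
[col 3] IJRTZ: children IJZ:{G}, RT:{A,T} ∪→ {A,G,T}; cost 1
[col 3] IJRTVZ: children IJRTZ:{A,G,T}, V:{A} ∩→ {A}; cost 0
per-site changes: [3, 3, 3, 3]; total = 12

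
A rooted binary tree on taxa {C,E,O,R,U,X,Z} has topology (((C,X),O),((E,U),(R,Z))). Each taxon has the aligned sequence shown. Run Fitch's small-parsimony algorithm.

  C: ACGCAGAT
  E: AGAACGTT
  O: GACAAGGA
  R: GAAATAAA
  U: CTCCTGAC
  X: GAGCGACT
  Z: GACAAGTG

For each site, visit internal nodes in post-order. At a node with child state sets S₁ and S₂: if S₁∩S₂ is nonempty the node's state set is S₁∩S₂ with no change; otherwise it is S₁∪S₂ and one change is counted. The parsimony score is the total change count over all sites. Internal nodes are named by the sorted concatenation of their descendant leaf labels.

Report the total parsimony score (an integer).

25

[col 0] CX: children C:{A}, X:{G} ∪→ {A,G}; cost 1
[col 0] COX: children CX:{A,G}, O:{G} ∩→ {G}; cost 0
[col 0] EU: children E:{A}, U:{C} ∪→ {A,C}; cost 1
[col 0] RZ: children R:{G}, Z:{G} ∩→ {G}; cost 0
[col 0] ERUZ: children EU:{A,C}, RZ:{G} ∪→ {A,C,G}; cost 1
[col 0] CEORUXZ: children COX:{G}, ERUZ:{A,C,G} ∩→ {G}; cost 0
[col 1] CX: children C:{C}, X:{A} ∪→ {A,C}; cost 1
[col 1] COX: children CX:{A,C}, O:{A} ∩→ {A}; cost 0
[col 1] EU: children E:{G}, U:{T} ∪→ {G,T}; cost 1
[col 1] RZ: children R:{A}, Z:{A} ∩→ {A}; cost 0
[col 1] ERUZ: children EU:{G,T}, RZ:{A} ∪→ {A,G,T}; cost 1
[col 1] CEORUXZ: children COX:{A}, ERUZ:{A,G,T} ∩→ {A}; cost 0
[col 2] CX: children C:{G}, X:{G} ∩→ {G}; cost 0
[col 2] COX: children CX:{G}, O:{C} ∪→ {C,G}; cost 1
[col 2] EU: children E:{A}, U:{C} ∪→ {A,C}; cost 1
[col 2] RZ: children R:{A}, Z:{C} ∪→ {A,C}; cost 1
[col 2] ERUZ: children EU:{A,C}, RZ:{A,C} ∩→ {A,C}; cost 0
[col 2] CEORUXZ: children COX:{C,G}, ERUZ:{A,C} ∩→ {C}; cost 0
[col 3] CX: children C:{C}, X:{C} ∩→ {C}; cost 0
[col 3] COX: children CX:{C}, O:{A} ∪→ {A,C}; cost 1
[col 3] EU: children E:{A}, U:{C} ∪→ {A,C}; cost 1
[col 3] RZ: children R:{A}, Z:{A} ∩→ {A}; cost 0
[col 3] ERUZ: children EU:{A,C}, RZ:{A} ∩→ {A}; cost 0
[col 3] CEORUXZ: children COX:{A,C}, ERUZ:{A} ∩→ {A}; cost 0
[col 4] CX: children C:{A}, X:{G} ∪→ {A,G}; cost 1
[col 4] COX: children CX:{A,G}, O:{A} ∩→ {A}; cost 0
[col 4] EU: children E:{C}, U:{T} ∪→ {C,T}; cost 1
[col 4] RZ: children R:{T}, Z:{A} ∪→ {A,T}; cost 1
[col 4] ERUZ: children EU:{C,T}, RZ:{A,T} ∩→ {T}; cost 0
[col 4] CEORUXZ: children COX:{A}, ERUZ:{T} ∪→ {A,T}; cost 1
[col 5] CX: children C:{G}, X:{A} ∪→ {A,G}; cost 1
[col 5] COX: children CX:{A,G}, O:{G} ∩→ {G}; cost 0
[col 5] EU: children E:{G}, U:{G} ∩→ {G}; cost 0
[col 5] RZ: children R:{A}, Z:{G} ∪→ {A,G}; cost 1
[col 5] ERUZ: children EU:{G}, RZ:{A,G} ∩→ {G}; cost 0
[col 5] CEORUXZ: children COX:{G}, ERUZ:{G} ∩→ {G}; cost 0
[col 6] CX: children C:{A}, X:{C} ∪→ {A,C}; cost 1
[col 6] COX: children CX:{A,C}, O:{G} ∪→ {A,C,G}; cost 1
[col 6] EU: children E:{T}, U:{A} ∪→ {A,T}; cost 1
[col 6] RZ: children R:{A}, Z:{T} ∪→ {A,T}; cost 1
[col 6] ERUZ: children EU:{A,T}, RZ:{A,T} ∩→ {A,T}; cost 0
[col 6] CEORUXZ: children COX:{A,C,G}, ERUZ:{A,T} ∩→ {A}; cost 0
[col 7] CX: children C:{T}, X:{T} ∩→ {T}; cost 0
[col 7] COX: children CX:{T}, O:{A} ∪→ {A,T}; cost 1
[col 7] EU: children E:{T}, U:{C} ∪→ {C,T}; cost 1
[col 7] RZ: children R:{A}, Z:{G} ∪→ {A,G}; cost 1
[col 7] ERUZ: children EU:{C,T}, RZ:{A,G} ∪→ {A,C,G,T}; cost 1
[col 7] CEORUXZ: children COX:{A,T}, ERUZ:{A,C,G,T} ∩→ {A,T}; cost 0
per-site changes: [3, 3, 3, 2, 4, 2, 4, 4]; total = 25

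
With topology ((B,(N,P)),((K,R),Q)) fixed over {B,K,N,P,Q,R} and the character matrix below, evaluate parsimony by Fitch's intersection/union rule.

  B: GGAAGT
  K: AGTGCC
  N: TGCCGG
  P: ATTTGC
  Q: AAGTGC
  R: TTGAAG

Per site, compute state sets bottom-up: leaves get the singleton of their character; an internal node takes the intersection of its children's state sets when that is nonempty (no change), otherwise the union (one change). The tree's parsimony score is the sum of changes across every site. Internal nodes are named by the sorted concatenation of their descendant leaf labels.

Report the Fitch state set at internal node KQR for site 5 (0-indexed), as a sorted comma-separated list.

C

[col 0] NP: children N:{T}, P:{A} ∪→ {A,T}; cost 1
[col 0] BNP: children B:{G}, NP:{A,T} ∪→ {A,G,T}; cost 1
[col 0] KR: children K:{A}, R:{T} ∪→ {A,T}; cost 1
[col 0] KQR: children KR:{A,T}, Q:{A} ∩→ {A}; cost 0
[col 0] BKNPQR: children BNP:{A,G,T}, KQR:{A} ∩→ {A}; cost 0
[col 1] NP: children N:{G}, P:{T} ∪→ {G,T}; cost 1
[col 1] BNP: children B:{G}, NP:{G,T} ∩→ {G}; cost 0
[col 1] KR: children K:{G}, R:{T} ∪→ {G,T}; cost 1
[col 1] KQR: children KR:{G,T}, Q:{A} ∪→ {A,G,T}; cost 1
[col 1] BKNPQR: children BNP:{G}, KQR:{A,G,T} ∩→ {G}; cost 0
[col 2] NP: children N:{C}, P:{T} ∪→ {C,T}; cost 1
[col 2] BNP: children B:{A}, NP:{C,T} ∪→ {A,C,T}; cost 1
[col 2] KR: children K:{T}, R:{G} ∪→ {G,T}; cost 1
[col 2] KQR: children KR:{G,T}, Q:{G} ∩→ {G}; cost 0
[col 2] BKNPQR: children BNP:{A,C,T}, KQR:{G} ∪→ {A,C,G,T}; cost 1
[col 3] NP: children N:{C}, P:{T} ∪→ {C,T}; cost 1
[col 3] BNP: children B:{A}, NP:{C,T} ∪→ {A,C,T}; cost 1
[col 3] KR: children K:{G}, R:{A} ∪→ {A,G}; cost 1
[col 3] KQR: children KR:{A,G}, Q:{T} ∪→ {A,G,T}; cost 1
[col 3] BKNPQR: children BNP:{A,C,T}, KQR:{A,G,T} ∩→ {A,T}; cost 0
[col 4] NP: children N:{G}, P:{G} ∩→ {G}; cost 0
[col 4] BNP: children B:{G}, NP:{G} ∩→ {G}; cost 0
[col 4] KR: children K:{C}, R:{A} ∪→ {A,C}; cost 1
[col 4] KQR: children KR:{A,C}, Q:{G} ∪→ {A,C,G}; cost 1
[col 4] BKNPQR: children BNP:{G}, KQR:{A,C,G} ∩→ {G}; cost 0
[col 5] NP: children N:{G}, P:{C} ∪→ {C,G}; cost 1
[col 5] BNP: children B:{T}, NP:{C,G} ∪→ {C,G,T}; cost 1
[col 5] KR: children K:{C}, R:{G} ∪→ {C,G}; cost 1
[col 5] KQR: children KR:{C,G}, Q:{C} ∩→ {C}; cost 0
[col 5] BKNPQR: children BNP:{C,G,T}, KQR:{C} ∩→ {C}; cost 0
per-site changes: [3, 3, 4, 4, 2, 3]; total = 19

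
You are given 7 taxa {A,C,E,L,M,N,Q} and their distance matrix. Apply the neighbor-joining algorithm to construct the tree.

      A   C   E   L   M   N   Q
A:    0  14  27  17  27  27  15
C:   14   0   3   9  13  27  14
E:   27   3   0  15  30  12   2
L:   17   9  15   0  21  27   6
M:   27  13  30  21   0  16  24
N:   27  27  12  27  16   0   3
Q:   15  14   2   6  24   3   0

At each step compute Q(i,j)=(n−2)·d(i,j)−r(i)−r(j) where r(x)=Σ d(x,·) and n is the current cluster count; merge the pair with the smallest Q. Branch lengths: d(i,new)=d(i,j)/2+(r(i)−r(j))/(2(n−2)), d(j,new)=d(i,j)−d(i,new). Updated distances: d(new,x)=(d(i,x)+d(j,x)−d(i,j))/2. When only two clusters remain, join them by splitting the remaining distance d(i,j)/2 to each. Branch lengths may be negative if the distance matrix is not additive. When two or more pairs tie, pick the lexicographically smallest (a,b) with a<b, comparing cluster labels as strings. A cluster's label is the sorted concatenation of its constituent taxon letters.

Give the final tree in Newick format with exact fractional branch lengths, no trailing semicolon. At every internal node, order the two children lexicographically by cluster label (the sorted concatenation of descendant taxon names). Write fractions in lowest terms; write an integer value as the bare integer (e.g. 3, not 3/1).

iteration 1: select M,N (d=16, Q=-163); attach at lengths (99/10, 61/10); label the merged cluster MN
  updated: d(A,MN)=19, d(C,MN)=12, d(E,MN)=13, d(L,MN)=16, d(MN,Q)=11/2
iteration 2: select C,E (d=3, Q=-100); attach at lengths (1/2, 5/2); label the merged cluster CE
  updated: d(A,CE)=19, d(CE,L)=21/2, d(CE,MN)=11, d(CE,Q)=13/2
iteration 3: select A,L (d=17, Q=-137/2); attach at lengths (143/12, 61/12); label the merged cluster AL
  updated: d(AL,CE)=25/4, d(AL,MN)=9, d(AL,Q)=2
iteration 4: select AL,CE (d=25/4, Q=-57/2); attach at lengths (3/2, 19/4); label the merged cluster ACEL
  updated: d(ACEL,MN)=55/8, d(ACEL,Q)=9/8
iteration 5: select ACEL,MN (d=55/8, Q=-27/2); attach at lengths (5/4, 45/8); label the merged cluster ACELMN
  updated: d(ACELMN,Q)=-1/8
iteration 6: select ACELMN,Q (d=-1/8); attach at lengths (-1/16, -1/16); label the merged cluster ACELMNQ
final tree: ((((A:143/12,L:61/12):3/2,(C:1/2,E:5/2):19/4):5/4,(M:99/10,N:61/10):45/8):-1/16,Q:-1/16)
total length: 49

((((A:143/12,L:61/12):3/2,(C:1/2,E:5/2):19/4):5/4,(M:99/10,N:61/10):45/8):-1/16,Q:-1/16)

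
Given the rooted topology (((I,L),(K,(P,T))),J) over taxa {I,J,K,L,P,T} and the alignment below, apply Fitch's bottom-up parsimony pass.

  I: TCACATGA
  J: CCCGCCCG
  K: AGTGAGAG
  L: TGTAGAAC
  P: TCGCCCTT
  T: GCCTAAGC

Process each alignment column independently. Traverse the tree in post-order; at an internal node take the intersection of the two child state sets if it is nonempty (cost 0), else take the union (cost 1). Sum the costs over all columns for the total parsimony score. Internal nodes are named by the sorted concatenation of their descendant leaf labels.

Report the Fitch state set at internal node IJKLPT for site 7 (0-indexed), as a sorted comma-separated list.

site 0, node IL: I={T} ∩ L={T} → {T} (+0)
site 0, node PT: P={T} ∪ T={G} → {G,T} (+1)
site 0, node KPT: K={A} ∪ PT={G,T} → {A,G,T} (+1)
site 0, node IKLPT: IL={T} ∩ KPT={A,G,T} → {T} (+0)
site 0, node IJKLPT: IKLPT={T} ∪ J={C} → {C,T} (+1)
site 1, node IL: I={C} ∪ L={G} → {C,G} (+1)
site 1, node PT: P={C} ∩ T={C} → {C} (+0)
site 1, node KPT: K={G} ∪ PT={C} → {C,G} (+1)
site 1, node IKLPT: IL={C,G} ∩ KPT={C,G} → {C,G} (+0)
site 1, node IJKLPT: IKLPT={C,G} ∩ J={C} → {C} (+0)
site 2, node IL: I={A} ∪ L={T} → {A,T} (+1)
site 2, node PT: P={G} ∪ T={C} → {C,G} (+1)
site 2, node KPT: K={T} ∪ PT={C,G} → {C,G,T} (+1)
site 2, node IKLPT: IL={A,T} ∩ KPT={C,G,T} → {T} (+0)
site 2, node IJKLPT: IKLPT={T} ∪ J={C} → {C,T} (+1)
site 3, node IL: I={C} ∪ L={A} → {A,C} (+1)
site 3, node PT: P={C} ∪ T={T} → {C,T} (+1)
site 3, node KPT: K={G} ∪ PT={C,T} → {C,G,T} (+1)
site 3, node IKLPT: IL={A,C} ∩ KPT={C,G,T} → {C} (+0)
site 3, node IJKLPT: IKLPT={C} ∪ J={G} → {C,G} (+1)
site 4, node IL: I={A} ∪ L={G} → {A,G} (+1)
site 4, node PT: P={C} ∪ T={A} → {A,C} (+1)
site 4, node KPT: K={A} ∩ PT={A,C} → {A} (+0)
site 4, node IKLPT: IL={A,G} ∩ KPT={A} → {A} (+0)
site 4, node IJKLPT: IKLPT={A} ∪ J={C} → {A,C} (+1)
site 5, node IL: I={T} ∪ L={A} → {A,T} (+1)
site 5, node PT: P={C} ∪ T={A} → {A,C} (+1)
site 5, node KPT: K={G} ∪ PT={A,C} → {A,C,G} (+1)
site 5, node IKLPT: IL={A,T} ∩ KPT={A,C,G} → {A} (+0)
site 5, node IJKLPT: IKLPT={A} ∪ J={C} → {A,C} (+1)
site 6, node IL: I={G} ∪ L={A} → {A,G} (+1)
site 6, node PT: P={T} ∪ T={G} → {G,T} (+1)
site 6, node KPT: K={A} ∪ PT={G,T} → {A,G,T} (+1)
site 6, node IKLPT: IL={A,G} ∩ KPT={A,G,T} → {A,G} (+0)
site 6, node IJKLPT: IKLPT={A,G} ∪ J={C} → {A,C,G} (+1)
site 7, node IL: I={A} ∪ L={C} → {A,C} (+1)
site 7, node PT: P={T} ∪ T={C} → {C,T} (+1)
site 7, node KPT: K={G} ∪ PT={C,T} → {C,G,T} (+1)
site 7, node IKLPT: IL={A,C} ∩ KPT={C,G,T} → {C} (+0)
site 7, node IJKLPT: IKLPT={C} ∪ J={G} → {C,G} (+1)
per-site changes: [3, 2, 4, 4, 3, 4, 4, 4]; total = 28

C,G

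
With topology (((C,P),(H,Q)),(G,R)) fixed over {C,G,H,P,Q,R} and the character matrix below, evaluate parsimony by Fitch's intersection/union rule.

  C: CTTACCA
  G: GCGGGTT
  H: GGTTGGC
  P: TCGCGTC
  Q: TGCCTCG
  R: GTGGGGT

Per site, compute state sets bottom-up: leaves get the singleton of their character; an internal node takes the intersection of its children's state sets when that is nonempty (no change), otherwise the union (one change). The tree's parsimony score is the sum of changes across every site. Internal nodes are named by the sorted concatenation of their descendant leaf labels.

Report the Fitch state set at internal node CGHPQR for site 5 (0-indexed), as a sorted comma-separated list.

C,G,T

site 0, node CP: C={C} ∪ P={T} → {C,T} (+1)
site 0, node HQ: H={G} ∪ Q={T} → {G,T} (+1)
site 0, node CHPQ: CP={C,T} ∩ HQ={G,T} → {T} (+0)
site 0, node GR: G={G} ∩ R={G} → {G} (+0)
site 0, node CGHPQR: CHPQ={T} ∪ GR={G} → {G,T} (+1)
site 1, node CP: C={T} ∪ P={C} → {C,T} (+1)
site 1, node HQ: H={G} ∩ Q={G} → {G} (+0)
site 1, node CHPQ: CP={C,T} ∪ HQ={G} → {C,G,T} (+1)
site 1, node GR: G={C} ∪ R={T} → {C,T} (+1)
site 1, node CGHPQR: CHPQ={C,G,T} ∩ GR={C,T} → {C,T} (+0)
site 2, node CP: C={T} ∪ P={G} → {G,T} (+1)
site 2, node HQ: H={T} ∪ Q={C} → {C,T} (+1)
site 2, node CHPQ: CP={G,T} ∩ HQ={C,T} → {T} (+0)
site 2, node GR: G={G} ∩ R={G} → {G} (+0)
site 2, node CGHPQR: CHPQ={T} ∪ GR={G} → {G,T} (+1)
site 3, node CP: C={A} ∪ P={C} → {A,C} (+1)
site 3, node HQ: H={T} ∪ Q={C} → {C,T} (+1)
site 3, node CHPQ: CP={A,C} ∩ HQ={C,T} → {C} (+0)
site 3, node GR: G={G} ∩ R={G} → {G} (+0)
site 3, node CGHPQR: CHPQ={C} ∪ GR={G} → {C,G} (+1)
site 4, node CP: C={C} ∪ P={G} → {C,G} (+1)
site 4, node HQ: H={G} ∪ Q={T} → {G,T} (+1)
site 4, node CHPQ: CP={C,G} ∩ HQ={G,T} → {G} (+0)
site 4, node GR: G={G} ∩ R={G} → {G} (+0)
site 4, node CGHPQR: CHPQ={G} ∩ GR={G} → {G} (+0)
site 5, node CP: C={C} ∪ P={T} → {C,T} (+1)
site 5, node HQ: H={G} ∪ Q={C} → {C,G} (+1)
site 5, node CHPQ: CP={C,T} ∩ HQ={C,G} → {C} (+0)
site 5, node GR: G={T} ∪ R={G} → {G,T} (+1)
site 5, node CGHPQR: CHPQ={C} ∪ GR={G,T} → {C,G,T} (+1)
site 6, node CP: C={A} ∪ P={C} → {A,C} (+1)
site 6, node HQ: H={C} ∪ Q={G} → {C,G} (+1)
site 6, node CHPQ: CP={A,C} ∩ HQ={C,G} → {C} (+0)
site 6, node GR: G={T} ∩ R={T} → {T} (+0)
site 6, node CGHPQR: CHPQ={C} ∪ GR={T} → {C,T} (+1)
per-site changes: [3, 3, 3, 3, 2, 4, 3]; total = 21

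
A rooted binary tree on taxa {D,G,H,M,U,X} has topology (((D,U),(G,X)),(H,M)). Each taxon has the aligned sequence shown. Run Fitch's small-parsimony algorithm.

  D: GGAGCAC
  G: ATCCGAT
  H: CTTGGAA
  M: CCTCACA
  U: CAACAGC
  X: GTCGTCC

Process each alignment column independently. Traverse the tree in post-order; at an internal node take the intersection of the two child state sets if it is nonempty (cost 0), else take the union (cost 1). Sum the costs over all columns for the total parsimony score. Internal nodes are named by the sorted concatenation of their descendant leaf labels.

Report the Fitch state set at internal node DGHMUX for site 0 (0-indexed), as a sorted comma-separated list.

C,G

site 0, node DU: D={G} ∪ U={C} → {C,G} (+1)
site 0, node GX: G={A} ∪ X={G} → {A,G} (+1)
site 0, node DGUX: DU={C,G} ∩ GX={A,G} → {G} (+0)
site 0, node HM: H={C} ∩ M={C} → {C} (+0)
site 0, node DGHMUX: DGUX={G} ∪ HM={C} → {C,G} (+1)
site 1, node DU: D={G} ∪ U={A} → {A,G} (+1)
site 1, node GX: G={T} ∩ X={T} → {T} (+0)
site 1, node DGUX: DU={A,G} ∪ GX={T} → {A,G,T} (+1)
site 1, node HM: H={T} ∪ M={C} → {C,T} (+1)
site 1, node DGHMUX: DGUX={A,G,T} ∩ HM={C,T} → {T} (+0)
site 2, node DU: D={A} ∩ U={A} → {A} (+0)
site 2, node GX: G={C} ∩ X={C} → {C} (+0)
site 2, node DGUX: DU={A} ∪ GX={C} → {A,C} (+1)
site 2, node HM: H={T} ∩ M={T} → {T} (+0)
site 2, node DGHMUX: DGUX={A,C} ∪ HM={T} → {A,C,T} (+1)
site 3, node DU: D={G} ∪ U={C} → {C,G} (+1)
site 3, node GX: G={C} ∪ X={G} → {C,G} (+1)
site 3, node DGUX: DU={C,G} ∩ GX={C,G} → {C,G} (+0)
site 3, node HM: H={G} ∪ M={C} → {C,G} (+1)
site 3, node DGHMUX: DGUX={C,G} ∩ HM={C,G} → {C,G} (+0)
site 4, node DU: D={C} ∪ U={A} → {A,C} (+1)
site 4, node GX: G={G} ∪ X={T} → {G,T} (+1)
site 4, node DGUX: DU={A,C} ∪ GX={G,T} → {A,C,G,T} (+1)
site 4, node HM: H={G} ∪ M={A} → {A,G} (+1)
site 4, node DGHMUX: DGUX={A,C,G,T} ∩ HM={A,G} → {A,G} (+0)
site 5, node DU: D={A} ∪ U={G} → {A,G} (+1)
site 5, node GX: G={A} ∪ X={C} → {A,C} (+1)
site 5, node DGUX: DU={A,G} ∩ GX={A,C} → {A} (+0)
site 5, node HM: H={A} ∪ M={C} → {A,C} (+1)
site 5, node DGHMUX: DGUX={A} ∩ HM={A,C} → {A} (+0)
site 6, node DU: D={C} ∩ U={C} → {C} (+0)
site 6, node GX: G={T} ∪ X={C} → {C,T} (+1)
site 6, node DGUX: DU={C} ∩ GX={C,T} → {C} (+0)
site 6, node HM: H={A} ∩ M={A} → {A} (+0)
site 6, node DGHMUX: DGUX={C} ∪ HM={A} → {A,C} (+1)
per-site changes: [3, 3, 2, 3, 4, 3, 2]; total = 20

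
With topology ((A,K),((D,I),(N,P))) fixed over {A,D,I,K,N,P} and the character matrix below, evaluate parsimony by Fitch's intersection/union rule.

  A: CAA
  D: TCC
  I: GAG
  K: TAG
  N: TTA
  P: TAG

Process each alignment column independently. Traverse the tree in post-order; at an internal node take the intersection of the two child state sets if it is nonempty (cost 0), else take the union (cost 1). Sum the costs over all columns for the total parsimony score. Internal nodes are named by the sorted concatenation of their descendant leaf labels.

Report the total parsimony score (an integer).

[col 0] AK: children A:{C}, K:{T} ∪→ {C,T}; cost 1
[col 0] DI: children D:{T}, I:{G} ∪→ {G,T}; cost 1
[col 0] NP: children N:{T}, P:{T} ∩→ {T}; cost 0
[col 0] DINP: children DI:{G,T}, NP:{T} ∩→ {T}; cost 0
[col 0] ADIKNP: children AK:{C,T}, DINP:{T} ∩→ {T}; cost 0
[col 1] AK: children A:{A}, K:{A} ∩→ {A}; cost 0
[col 1] DI: children D:{C}, I:{A} ∪→ {A,C}; cost 1
[col 1] NP: children N:{T}, P:{A} ∪→ {A,T}; cost 1
[col 1] DINP: children DI:{A,C}, NP:{A,T} ∩→ {A}; cost 0
[col 1] ADIKNP: children AK:{A}, DINP:{A} ∩→ {A}; cost 0
[col 2] AK: children A:{A}, K:{G} ∪→ {A,G}; cost 1
[col 2] DI: children D:{C}, I:{G} ∪→ {C,G}; cost 1
[col 2] NP: children N:{A}, P:{G} ∪→ {A,G}; cost 1
[col 2] DINP: children DI:{C,G}, NP:{A,G} ∩→ {G}; cost 0
[col 2] ADIKNP: children AK:{A,G}, DINP:{G} ∩→ {G}; cost 0
per-site changes: [2, 2, 3]; total = 7

7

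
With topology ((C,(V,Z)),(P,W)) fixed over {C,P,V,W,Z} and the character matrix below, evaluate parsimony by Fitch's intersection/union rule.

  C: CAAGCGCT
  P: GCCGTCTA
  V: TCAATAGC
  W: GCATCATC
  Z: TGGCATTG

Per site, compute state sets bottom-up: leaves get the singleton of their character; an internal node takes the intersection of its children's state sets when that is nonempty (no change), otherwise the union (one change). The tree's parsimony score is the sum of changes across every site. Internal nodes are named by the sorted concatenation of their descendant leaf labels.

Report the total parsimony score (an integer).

20

site 0, node VZ: V={T} ∩ Z={T} → {T} (+0)
site 0, node CVZ: C={C} ∪ VZ={T} → {C,T} (+1)
site 0, node PW: P={G} ∩ W={G} → {G} (+0)
site 0, node CPVWZ: CVZ={C,T} ∪ PW={G} → {C,G,T} (+1)
site 1, node VZ: V={C} ∪ Z={G} → {C,G} (+1)
site 1, node CVZ: C={A} ∪ VZ={C,G} → {A,C,G} (+1)
site 1, node PW: P={C} ∩ W={C} → {C} (+0)
site 1, node CPVWZ: CVZ={A,C,G} ∩ PW={C} → {C} (+0)
site 2, node VZ: V={A} ∪ Z={G} → {A,G} (+1)
site 2, node CVZ: C={A} ∩ VZ={A,G} → {A} (+0)
site 2, node PW: P={C} ∪ W={A} → {A,C} (+1)
site 2, node CPVWZ: CVZ={A} ∩ PW={A,C} → {A} (+0)
site 3, node VZ: V={A} ∪ Z={C} → {A,C} (+1)
site 3, node CVZ: C={G} ∪ VZ={A,C} → {A,C,G} (+1)
site 3, node PW: P={G} ∪ W={T} → {G,T} (+1)
site 3, node CPVWZ: CVZ={A,C,G} ∩ PW={G,T} → {G} (+0)
site 4, node VZ: V={T} ∪ Z={A} → {A,T} (+1)
site 4, node CVZ: C={C} ∪ VZ={A,T} → {A,C,T} (+1)
site 4, node PW: P={T} ∪ W={C} → {C,T} (+1)
site 4, node CPVWZ: CVZ={A,C,T} ∩ PW={C,T} → {C,T} (+0)
site 5, node VZ: V={A} ∪ Z={T} → {A,T} (+1)
site 5, node CVZ: C={G} ∪ VZ={A,T} → {A,G,T} (+1)
site 5, node PW: P={C} ∪ W={A} → {A,C} (+1)
site 5, node CPVWZ: CVZ={A,G,T} ∩ PW={A,C} → {A} (+0)
site 6, node VZ: V={G} ∪ Z={T} → {G,T} (+1)
site 6, node CVZ: C={C} ∪ VZ={G,T} → {C,G,T} (+1)
site 6, node PW: P={T} ∩ W={T} → {T} (+0)
site 6, node CPVWZ: CVZ={C,G,T} ∩ PW={T} → {T} (+0)
site 7, node VZ: V={C} ∪ Z={G} → {C,G} (+1)
site 7, node CVZ: C={T} ∪ VZ={C,G} → {C,G,T} (+1)
site 7, node PW: P={A} ∪ W={C} → {A,C} (+1)
site 7, node CPVWZ: CVZ={C,G,T} ∩ PW={A,C} → {C} (+0)
per-site changes: [2, 2, 2, 3, 3, 3, 2, 3]; total = 20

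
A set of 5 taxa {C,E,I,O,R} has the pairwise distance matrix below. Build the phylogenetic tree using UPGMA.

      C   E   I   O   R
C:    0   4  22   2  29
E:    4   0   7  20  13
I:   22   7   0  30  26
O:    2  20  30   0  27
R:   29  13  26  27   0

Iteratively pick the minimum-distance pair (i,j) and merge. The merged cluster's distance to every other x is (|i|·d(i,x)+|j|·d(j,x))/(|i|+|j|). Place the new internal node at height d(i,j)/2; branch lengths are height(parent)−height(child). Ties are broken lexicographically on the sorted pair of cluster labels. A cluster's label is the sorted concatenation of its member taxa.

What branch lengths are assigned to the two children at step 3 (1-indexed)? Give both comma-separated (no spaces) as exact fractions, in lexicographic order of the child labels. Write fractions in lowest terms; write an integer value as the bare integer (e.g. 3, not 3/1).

17/2,6

iteration 1: select C,O (d=2); attach at lengths (1, 1); label the merged cluster CO
  updated: d(CO,E)=12, d(CO,I)=26, d(CO,R)=28
iteration 2: select E,I (d=7); attach at lengths (7/2, 7/2); label the merged cluster EI
  updated: d(CO,EI)=19, d(EI,R)=39/2
iteration 3: select CO,EI (d=19); attach at lengths (17/2, 6); label the merged cluster CEIO
  updated: d(CEIO,R)=95/4
iteration 4: select CEIO,R (d=95/4); attach at lengths (19/8, 95/8); label the merged cluster CEIOR
final tree: (((C:1,O:1):17/2,(E:7/2,I:7/2):6):19/8,R:95/8)
total length: 151/4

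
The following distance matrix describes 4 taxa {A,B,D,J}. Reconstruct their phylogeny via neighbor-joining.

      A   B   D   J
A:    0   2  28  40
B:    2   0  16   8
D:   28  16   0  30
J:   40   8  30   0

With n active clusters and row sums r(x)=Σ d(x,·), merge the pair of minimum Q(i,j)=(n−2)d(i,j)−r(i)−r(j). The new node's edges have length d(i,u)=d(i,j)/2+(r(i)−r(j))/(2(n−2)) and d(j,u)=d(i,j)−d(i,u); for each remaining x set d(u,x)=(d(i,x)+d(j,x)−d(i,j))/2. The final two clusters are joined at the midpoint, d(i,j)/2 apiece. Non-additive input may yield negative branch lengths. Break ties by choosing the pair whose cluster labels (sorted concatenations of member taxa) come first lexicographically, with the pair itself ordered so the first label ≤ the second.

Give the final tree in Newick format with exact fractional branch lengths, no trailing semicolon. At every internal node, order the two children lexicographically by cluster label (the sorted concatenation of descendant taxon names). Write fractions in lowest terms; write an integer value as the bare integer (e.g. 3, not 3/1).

(((A:12,B:-10):7,D:14):8,J:8)

step 1: merge (A,B) at d=2, Q=-92; branch lengths A→12, B→-10; new cluster AB
  updated: d(AB,D)=21, d(AB,J)=23
step 2: merge (AB,D) at d=21, Q=-74; branch lengths AB→7, D→14; new cluster ABD
  updated: d(ABD,J)=16
step 3: merge (ABD,J) at d=16; branch lengths ABD→8, J→8; new cluster ABDJ
final tree: (((A:12,B:-10):7,D:14):8,J:8)
total length: 39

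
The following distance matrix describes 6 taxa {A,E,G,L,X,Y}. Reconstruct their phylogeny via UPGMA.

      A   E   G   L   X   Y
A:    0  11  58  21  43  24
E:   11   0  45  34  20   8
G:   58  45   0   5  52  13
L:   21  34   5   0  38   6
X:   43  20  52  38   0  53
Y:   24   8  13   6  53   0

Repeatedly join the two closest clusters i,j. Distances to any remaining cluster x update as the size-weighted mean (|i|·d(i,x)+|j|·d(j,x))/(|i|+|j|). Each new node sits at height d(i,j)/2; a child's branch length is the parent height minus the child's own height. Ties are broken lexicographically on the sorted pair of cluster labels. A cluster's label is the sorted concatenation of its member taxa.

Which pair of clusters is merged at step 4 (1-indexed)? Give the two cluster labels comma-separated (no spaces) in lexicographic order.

AEY,GL

iteration 1: select G,L (d=5); attach at lengths (5/2, 5/2); label the merged cluster GL
  updated: d(A,GL)=79/2, d(E,GL)=79/2, d(GL,X)=45, d(GL,Y)=19/2
iteration 2: select E,Y (d=8); attach at lengths (4, 4); label the merged cluster EY
  updated: d(A,EY)=35/2, d(EY,GL)=49/2, d(EY,X)=73/2
iteration 3: select A,EY (d=35/2); attach at lengths (35/4, 19/4); label the merged cluster AEY
  updated: d(AEY,GL)=59/2, d(AEY,X)=116/3
iteration 4: select AEY,GL (d=59/2); attach at lengths (6, 49/4); label the merged cluster AEGLY
  updated: d(AEGLY,X)=206/5
iteration 5: select AEGLY,X (d=206/5); attach at lengths (117/20, 103/5); label the merged cluster AEGLXY
final tree: (((A:35/4,(E:4,Y:4):19/4):6,(G:5/2,L:5/2):49/4):117/20,X:103/5)
total length: 356/5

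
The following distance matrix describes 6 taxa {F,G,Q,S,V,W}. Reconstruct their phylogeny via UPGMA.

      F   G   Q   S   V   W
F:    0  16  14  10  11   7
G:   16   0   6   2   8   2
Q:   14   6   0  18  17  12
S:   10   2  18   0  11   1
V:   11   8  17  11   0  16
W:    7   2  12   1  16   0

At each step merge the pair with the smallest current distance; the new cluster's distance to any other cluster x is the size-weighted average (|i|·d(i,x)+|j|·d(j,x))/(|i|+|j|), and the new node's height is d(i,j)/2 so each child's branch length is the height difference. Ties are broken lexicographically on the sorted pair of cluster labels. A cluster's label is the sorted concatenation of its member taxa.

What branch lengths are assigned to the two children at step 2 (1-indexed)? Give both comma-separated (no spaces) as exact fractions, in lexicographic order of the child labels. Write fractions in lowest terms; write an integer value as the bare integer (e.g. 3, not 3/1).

step 1: merge (S,W) at d=1; branch lengths S→1/2, W→1/2; new cluster SW
  updated: d(F,SW)=17/2, d(G,SW)=2, d(Q,SW)=15, d(SW,V)=27/2
step 2: merge (G,SW) at d=2; branch lengths G→1, SW→1/2; new cluster GSW
  updated: d(F,GSW)=11, d(GSW,Q)=12, d(GSW,V)=35/3
step 3: merge (F,GSW) at d=11; branch lengths F→11/2, GSW→9/2; new cluster FGSW
  updated: d(FGSW,Q)=25/2, d(FGSW,V)=23/2
step 4: merge (FGSW,V) at d=23/2; branch lengths FGSW→1/4, V→23/4; new cluster FGSVW
  updated: d(FGSVW,Q)=67/5
step 5: merge (FGSVW,Q) at d=67/5; branch lengths FGSVW→19/20, Q→67/10; new cluster FGQSVW
final tree: (((F:11/2,(G:1,(S:1/2,W:1/2):1/2):9/2):1/4,V:23/4):19/20,Q:67/10)
total length: 523/20

1,1/2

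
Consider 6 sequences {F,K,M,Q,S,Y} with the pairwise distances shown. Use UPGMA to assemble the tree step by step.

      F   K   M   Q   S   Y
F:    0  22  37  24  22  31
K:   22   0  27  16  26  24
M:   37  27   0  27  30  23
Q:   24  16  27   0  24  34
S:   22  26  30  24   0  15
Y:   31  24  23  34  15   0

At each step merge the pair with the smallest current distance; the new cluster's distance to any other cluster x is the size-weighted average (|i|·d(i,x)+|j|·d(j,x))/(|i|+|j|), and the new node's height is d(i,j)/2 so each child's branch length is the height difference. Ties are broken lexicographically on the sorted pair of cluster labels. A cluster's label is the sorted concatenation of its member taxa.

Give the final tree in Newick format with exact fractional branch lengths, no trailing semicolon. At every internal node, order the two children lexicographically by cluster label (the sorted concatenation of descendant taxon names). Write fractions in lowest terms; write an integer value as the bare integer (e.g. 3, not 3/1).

step 1: merge (S,Y) at d=15; branch lengths S→15/2, Y→15/2; new cluster SY
  updated: d(F,SY)=53/2, d(K,SY)=25, d(M,SY)=53/2, d(Q,SY)=29
step 2: merge (K,Q) at d=16; branch lengths K→8, Q→8; new cluster KQ
  updated: d(F,KQ)=23, d(KQ,M)=27, d(KQ,SY)=27
step 3: merge (F,KQ) at d=23; branch lengths F→23/2, KQ→7/2; new cluster FKQ
  updated: d(FKQ,M)=91/3, d(FKQ,SY)=161/6
step 4: merge (M,SY) at d=53/2; branch lengths M→53/4, SY→23/4; new cluster MSY
  updated: d(FKQ,MSY)=28
step 5: merge (FKQ,MSY) at d=28; branch lengths FKQ→5/2, MSY→3/4; new cluster FKMQSY
final tree: ((F:23/2,(K:8,Q:8):7/2):5/2,(M:53/4,(S:15/2,Y:15/2):23/4):3/4)
total length: 273/4

((F:23/2,(K:8,Q:8):7/2):5/2,(M:53/4,(S:15/2,Y:15/2):23/4):3/4)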